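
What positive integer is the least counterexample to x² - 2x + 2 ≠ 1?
Testing positive integers:
x = 1: LHS = 1² - 2·1 + 2 = 1; 1 ≠ 1 — FAILS  ← smallest positive counterexample

Answer: x = 1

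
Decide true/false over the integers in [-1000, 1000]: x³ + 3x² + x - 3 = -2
The claim fails at x = 0:
x = 0: LHS = 0³ + 3·0² + 0 - 3 = -3; -3 = -2 — FAILS

Because a single integer refutes it, the statement is false.

Answer: False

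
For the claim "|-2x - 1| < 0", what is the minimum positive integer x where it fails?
Testing positive integers:
x = 1: LHS = |-2·1 - 1| = |-3| = 3; 3 < 0 — FAILS  ← smallest positive counterexample

Answer: x = 1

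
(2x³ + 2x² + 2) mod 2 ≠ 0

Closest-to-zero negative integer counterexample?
Testing negative integers from -1 downward:
x = -1: LHS = (2·(-1)³ + 2·(-1)² + 2) mod 2 = 2 mod 2 = 0; 0 ≠ 0 — FAILS  ← closest negative counterexample to 0

Answer: x = -1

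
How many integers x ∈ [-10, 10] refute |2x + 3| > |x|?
Counterexamples in [-10, 10]: {-3, -2, -1}.

Counting them gives 3 values.

Answer: 3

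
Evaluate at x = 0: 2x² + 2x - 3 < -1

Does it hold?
x = 0: LHS = 2·0² + 2·0 - 3 = -3; -3 < -1 — holds

The relation is satisfied at x = 0.

Answer: Yes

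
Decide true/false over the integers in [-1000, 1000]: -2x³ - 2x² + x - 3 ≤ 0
The claim fails at x = -2:
x = -2: LHS = -2·(-2)³ - 2·(-2)² + (-2) - 3 = 3; 3 ≤ 0 — FAILS

Because a single integer refutes it, the statement is false.

Answer: False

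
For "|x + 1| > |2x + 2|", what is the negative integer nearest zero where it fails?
Testing negative integers from -1 downward:
x = -1: LHS = |(-1) + 1| = |0| = 0, RHS = |2·(-1) + 2| = |0| = 0; 0 > 0 — FAILS  ← closest negative counterexample to 0

Answer: x = -1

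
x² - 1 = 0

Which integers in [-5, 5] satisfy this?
Holds for: {-1, 1}
Fails for: {-5, -4, -3, -2, 0, 2, 3, 4, 5}

Answer: {-1, 1}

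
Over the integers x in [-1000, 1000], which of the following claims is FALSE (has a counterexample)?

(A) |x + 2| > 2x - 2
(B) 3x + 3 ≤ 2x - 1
(A) x = 4: LHS = |4 + 2| = |6| = 6, RHS = 2·4 - 2 = 6; 6 > 6 — FAILS
(B) x = 0: LHS = 3·0 + 3 = 3, RHS = 2·0 - 1 = -1; 3 ≤ -1 — FAILS

Answer: Both A and B are false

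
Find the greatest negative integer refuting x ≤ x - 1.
Testing negative integers from -1 downward:
x = -1: RHS = (-1) - 1 = -2; -1 ≤ -2 — FAILS  ← closest negative counterexample to 0

Answer: x = -1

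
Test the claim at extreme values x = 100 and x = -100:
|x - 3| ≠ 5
x = 100: LHS = |100 - 3| = |97| = 97; 97 ≠ 5 — holds
x = -100: LHS = |(-100) - 3| = |-103| = 103; 103 ≠ 5 — holds

Answer: Yes, holds for both x = 100 and x = -100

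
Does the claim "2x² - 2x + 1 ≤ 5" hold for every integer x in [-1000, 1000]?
The claim fails at x = -2:
x = -2: LHS = 2·(-2)² - 2·(-2) + 1 = 13; 13 ≤ 5 — FAILS

Because a single integer refutes it, the statement is false.

Answer: False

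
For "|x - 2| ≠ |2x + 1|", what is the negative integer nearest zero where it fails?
Testing negative integers from -1 downward:
x = -1: LHS = |(-1) - 2| = |-3| = 3, RHS = |2·(-1) + 1| = |-1| = 1; 3 ≠ 1 — holds
x = -2: LHS = |(-2) - 2| = |-4| = 4, RHS = |2·(-2) + 1| = |-3| = 3; 4 ≠ 3 — holds
x = -3: LHS = |(-3) - 2| = |-5| = 5, RHS = |2·(-3) + 1| = |-5| = 5; 5 ≠ 5 — FAILS  ← closest negative counterexample to 0

Answer: x = -3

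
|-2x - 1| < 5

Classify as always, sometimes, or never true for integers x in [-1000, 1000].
Holds at x = 0: LHS = |-2·0 - 1| = |-1| = 1; 1 < 5 — holds
Fails at x = 2: LHS = |-2·2 - 1| = |-5| = 5; 5 < 5 — FAILS
It is satisfied by some integers in the range but not all.

Answer: Sometimes true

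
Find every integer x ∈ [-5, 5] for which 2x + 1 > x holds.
Holds for: {0, 1, 2, 3, 4, 5}
Fails for: {-5, -4, -3, -2, -1}

Answer: {0, 1, 2, 3, 4, 5}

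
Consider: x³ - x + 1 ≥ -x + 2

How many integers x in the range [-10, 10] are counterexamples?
Counterexamples in [-10, 10]: {-10, -9, -8, -7, -6, -5, -4, -3, -2, -1, 0}.

Counting them gives 11 values.

Answer: 11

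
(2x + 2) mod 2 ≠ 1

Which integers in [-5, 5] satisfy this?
For a polynomial with integer coefficients, its value mod 2 depends only on x mod 2, so it suffices to check one representative of each residue class, x = 0, 1:
x = 0: LHS = (2·0 + 2) mod 2 = 2 mod 2 = 0; 0 ≠ 1 — holds
x = 1: LHS = (2·1 + 2) mod 2 = 4 mod 2 = 0; 0 ≠ 1 — holds
The relation holds in every residue class, so the relation holds for every integer in [-5, 5].

Answer: All integers in [-5, 5]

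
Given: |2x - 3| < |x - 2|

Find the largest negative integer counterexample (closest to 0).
Testing negative integers from -1 downward:
x = -1: LHS = |2·(-1) - 3| = |-5| = 5, RHS = |(-1) - 2| = |-3| = 3; 5 < 3 — FAILS  ← closest negative counterexample to 0

Answer: x = -1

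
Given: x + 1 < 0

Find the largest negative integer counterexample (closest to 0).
Testing negative integers from -1 downward:
x = -1: LHS = (-1) + 1 = 0; 0 < 0 — FAILS  ← closest negative counterexample to 0

Answer: x = -1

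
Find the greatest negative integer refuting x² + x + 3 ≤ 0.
Testing negative integers from -1 downward:
x = -1: LHS = (-1)² + (-1) + 3 = 3; 3 ≤ 0 — FAILS  ← closest negative counterexample to 0

Answer: x = -1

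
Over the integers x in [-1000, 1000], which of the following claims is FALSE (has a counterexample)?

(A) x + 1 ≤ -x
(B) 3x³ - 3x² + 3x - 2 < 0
(A) x = 0: LHS = 0 + 1 = 1, RHS = -0 = 0; 1 ≤ 0 — FAILS
(B) x = 1: LHS = 3·1³ - 3·1² + 3·1 - 2 = 1; 1 < 0 — FAILS

Answer: Both A and B are false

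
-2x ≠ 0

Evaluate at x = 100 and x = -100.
x = 100: LHS = -2·100 = -200; -200 ≠ 0 — holds
x = -100: LHS = -2·(-100) = 200; 200 ≠ 0 — holds

Answer: Yes, holds for both x = 100 and x = -100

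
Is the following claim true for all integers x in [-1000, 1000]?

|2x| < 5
The claim fails at x = 3:
x = 3: LHS = |2·3| = |6| = 6; 6 < 5 — FAILS

Because a single integer refutes it, the statement is false.

Answer: False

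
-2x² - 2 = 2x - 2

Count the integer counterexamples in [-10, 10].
Counterexamples in [-10, 10]: {-10, -9, -8, -7, -6, -5, -4, -3, -2, 1, 2, 3, 4, 5, 6, 7, 8, 9, 10}.

Counting them gives 19 values.

Answer: 19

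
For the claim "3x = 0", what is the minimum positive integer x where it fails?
Testing positive integers:
x = 1: LHS = 3·1 = 3; 3 = 0 — FAILS  ← smallest positive counterexample

Answer: x = 1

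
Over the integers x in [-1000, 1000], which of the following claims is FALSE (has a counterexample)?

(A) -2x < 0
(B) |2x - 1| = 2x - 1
(A) x = 0: LHS = -2·0 = 0; 0 < 0 — FAILS
(B) x = 0: LHS = |2·0 - 1| = |-1| = 1, RHS = 2·0 - 1 = -1; 1 = -1 — FAILS

Answer: Both A and B are false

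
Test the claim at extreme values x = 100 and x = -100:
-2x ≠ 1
x = 100: LHS = -2·100 = -200; -200 ≠ 1 — holds
x = -100: LHS = -2·(-100) = 200; 200 ≠ 1 — holds

Answer: Yes, holds for both x = 100 and x = -100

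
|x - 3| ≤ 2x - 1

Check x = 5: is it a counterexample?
Substitute x = 5 into the relation:
x = 5: LHS = |5 - 3| = |2| = 2, RHS = 2·5 - 1 = 9; 2 ≤ 9 — holds

The claim holds here, so x = 5 is not a counterexample. (A counterexample exists elsewhere, e.g. x = 0.)

Answer: No, x = 5 is not a counterexample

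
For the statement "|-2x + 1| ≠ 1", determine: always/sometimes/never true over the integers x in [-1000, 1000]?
Holds at x = -1: LHS = |-2·(-1) + 1| = |3| = 3; 3 ≠ 1 — holds
Fails at x = 0: LHS = |-2·0 + 1| = |1| = 1; 1 ≠ 1 — FAILS
It is satisfied by some integers in the range but not all.

Answer: Sometimes true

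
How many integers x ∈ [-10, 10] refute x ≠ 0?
Counterexamples in [-10, 10]: {0}.

Counting them gives 1 values.

Answer: 1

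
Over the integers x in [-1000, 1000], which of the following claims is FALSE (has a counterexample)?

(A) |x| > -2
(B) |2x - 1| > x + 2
(A) An absolute value is never negative, so the left side is ≥ 0 for every x, while the right side is -2. Tightest case in [-1000, 1000] is x = 0:
x = 0: LHS = |0| = 0; 0 > -2 — holds
Hence LHS − RHS is never zero or negative, i.e. LHS > RHS throughout, so the relation holds for every integer in [-1000, 1000].

(B) x = 0: LHS = |2·0 - 1| = |-1| = 1, RHS = 0 + 2 = 2; 1 > 2 — FAILS

Only (B) has a counterexample.

Answer: B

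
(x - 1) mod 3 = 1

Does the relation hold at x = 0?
x = 0: LHS = (0 - 1) mod 3 = (-1) mod 3 = 2; 2 = 1 — FAILS

The relation fails at x = 0, so x = 0 is a counterexample.

Answer: No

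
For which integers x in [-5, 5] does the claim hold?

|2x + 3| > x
Over all integers in [-5, 5], LHS − RHS is smallest at x = -1, where it equals 2:
x = -1: LHS = |2·(-1) + 3| = |1| = 1; 1 > -1 — holds
At the ends of the range:
x = -5: LHS = |2·(-5) + 3| = |-7| = 7; 7 > -5 — holds
x = 5: LHS = |2·5 + 3| = |13| = 13; 13 > 5 — holds
Hence LHS − RHS is never zero or negative, i.e. LHS > RHS throughout, so the relation holds for every integer in [-5, 5].

Answer: All integers in [-5, 5]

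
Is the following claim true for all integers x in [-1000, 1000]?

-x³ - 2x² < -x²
The claim fails at x = 0:
x = 0: LHS = -0³ - 2·0² = 0, RHS = -0² = 0; 0 < 0 — FAILS

Because a single integer refutes it, the statement is false.

Answer: False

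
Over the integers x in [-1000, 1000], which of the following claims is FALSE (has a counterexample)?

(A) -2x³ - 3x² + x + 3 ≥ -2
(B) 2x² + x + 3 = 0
(A) x = 2: LHS = -2·2³ - 3·2² + 2 + 3 = -23; -23 ≥ -2 — FAILS
(B) x = 0: LHS = 2·0² + 0 + 3 = 3; 3 = 0 — FAILS

Answer: Both A and B are false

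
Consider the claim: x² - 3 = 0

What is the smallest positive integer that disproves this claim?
Testing positive integers:
x = 1: LHS = 1² - 3 = -2; -2 = 0 — FAILS  ← smallest positive counterexample

Answer: x = 1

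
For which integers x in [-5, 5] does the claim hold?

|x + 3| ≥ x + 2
Over all integers in [-5, 5], LHS − RHS is smallest at x = 0, where it equals 1:
x = 0: LHS = |0 + 3| = |3| = 3, RHS = 0 + 2 = 2; 3 ≥ 2 — holds
At the ends of the range:
x = -5: LHS = |(-5) + 3| = |-2| = 2, RHS = (-5) + 2 = -3; 2 ≥ -3 — holds
x = 5: LHS = |5 + 3| = |8| = 8, RHS = 5 + 2 = 7; 8 ≥ 7 — holds
Hence LHS − RHS is never negative, i.e. LHS ≥ RHS throughout, so the relation holds for every integer in [-5, 5].

Answer: All integers in [-5, 5]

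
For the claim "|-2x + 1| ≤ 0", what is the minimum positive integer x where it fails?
Testing positive integers:
x = 1: LHS = |-2·1 + 1| = |-1| = 1; 1 ≤ 0 — FAILS  ← smallest positive counterexample

Answer: x = 1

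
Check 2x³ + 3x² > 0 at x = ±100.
x = 100: LHS = 2·100³ + 3·100² = 2030000; 2030000 > 0 — holds
x = -100: LHS = 2·(-100)³ + 3·(-100)² = -1970000; -1970000 > 0 — FAILS

Answer: Partially: holds for x = 100, fails for x = -100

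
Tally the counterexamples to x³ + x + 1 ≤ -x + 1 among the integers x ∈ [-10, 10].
Counterexamples in [-10, 10]: {1, 2, 3, 4, 5, 6, 7, 8, 9, 10}.

Counting them gives 10 values.

Answer: 10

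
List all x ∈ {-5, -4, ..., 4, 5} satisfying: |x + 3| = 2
Holds for: {-5, -1}
Fails for: {-4, -3, -2, 0, 1, 2, 3, 4, 5}

Answer: {-5, -1}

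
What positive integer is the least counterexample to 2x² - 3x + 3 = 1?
Testing positive integers:
x = 1: LHS = 2·1² - 3·1 + 3 = 2; 2 = 1 — FAILS  ← smallest positive counterexample

Answer: x = 1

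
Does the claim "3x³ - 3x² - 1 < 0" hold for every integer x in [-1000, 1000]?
The claim fails at x = 2:
x = 2: LHS = 3·2³ - 3·2² - 1 = 11; 11 < 0 — FAILS

Because a single integer refutes it, the statement is false.

Answer: False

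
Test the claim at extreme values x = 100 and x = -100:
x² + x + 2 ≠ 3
x = 100: LHS = 100² + 100 + 2 = 10102; 10102 ≠ 3 — holds
x = -100: LHS = (-100)² + (-100) + 2 = 9902; 9902 ≠ 3 — holds

Answer: Yes, holds for both x = 100 and x = -100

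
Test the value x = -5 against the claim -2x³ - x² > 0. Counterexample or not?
Substitute x = -5 into the relation:
x = -5: LHS = -2·(-5)³ - (-5)² = 225; 225 > 0 — holds

The claim holds here, so x = -5 is not a counterexample. (A counterexample exists elsewhere, e.g. x = 0.)

Answer: No, x = -5 is not a counterexample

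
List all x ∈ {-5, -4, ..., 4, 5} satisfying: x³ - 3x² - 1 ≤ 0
Holds for: {-5, -4, -3, -2, -1, 0, 1, 2, 3}
Fails for: {4, 5}

Answer: {-5, -4, -3, -2, -1, 0, 1, 2, 3}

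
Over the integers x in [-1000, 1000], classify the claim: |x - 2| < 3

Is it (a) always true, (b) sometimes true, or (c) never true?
Holds at x = 0: LHS = |0 - 2| = |-2| = 2; 2 < 3 — holds
Fails at x = -1: LHS = |(-1) - 2| = |-3| = 3; 3 < 3 — FAILS
It is satisfied by some integers in the range but not all.

Answer: Sometimes true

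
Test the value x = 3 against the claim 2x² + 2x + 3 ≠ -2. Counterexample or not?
Substitute x = 3 into the relation:
x = 3: LHS = 2·3² + 2·3 + 3 = 27; 27 ≠ -2 — holds

The relation holds at x = 3, so it is not a counterexample.

Answer: No, x = 3 is not a counterexample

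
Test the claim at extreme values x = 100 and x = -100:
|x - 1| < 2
x = 100: LHS = |100 - 1| = |99| = 99; 99 < 2 — FAILS
x = -100: LHS = |(-100) - 1| = |-101| = 101; 101 < 2 — FAILS

Answer: No, fails for both x = 100 and x = -100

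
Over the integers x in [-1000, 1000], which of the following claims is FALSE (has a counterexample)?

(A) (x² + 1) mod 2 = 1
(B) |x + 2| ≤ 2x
(A) x = 1: LHS = (1² + 1) mod 2 = 2 mod 2 = 0; 0 = 1 — FAILS
(B) x = 0: LHS = |0 + 2| = |2| = 2, RHS = 2·0 = 0; 2 ≤ 0 — FAILS

Answer: Both A and B are false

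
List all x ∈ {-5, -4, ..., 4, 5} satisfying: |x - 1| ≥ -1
An absolute value is never negative, so the left side is ≥ 0 for every x, while the right side is -1. Tightest case in [-5, 5] is x = 1:
x = 1: LHS = |1 - 1| = |0| = 0; 0 ≥ -1 — holds
Hence LHS − RHS is never negative, i.e. LHS ≥ RHS throughout, so the relation holds for every integer in [-5, 5].

Answer: All integers in [-5, 5]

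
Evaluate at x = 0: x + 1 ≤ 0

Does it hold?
x = 0: LHS = 0 + 1 = 1; 1 ≤ 0 — FAILS

The relation fails at x = 0, so x = 0 is a counterexample.

Answer: No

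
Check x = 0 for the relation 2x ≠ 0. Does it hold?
x = 0: LHS = 2·0 = 0; 0 ≠ 0 — FAILS

The relation fails at x = 0, so x = 0 is a counterexample.

Answer: No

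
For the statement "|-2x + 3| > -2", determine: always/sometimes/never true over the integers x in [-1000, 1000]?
An absolute value is never negative, so the left side is ≥ 0 for every x, while the right side is -2. Tightest case in [-1000, 1000] is x = 1:
x = 1: LHS = |-2·1 + 3| = |1| = 1; 1 > -2 — holds
Hence LHS − RHS is never zero or negative, i.e. LHS > RHS throughout, so the relation holds for every integer in [-1000, 1000].

No counterexample exists.

Answer: Always true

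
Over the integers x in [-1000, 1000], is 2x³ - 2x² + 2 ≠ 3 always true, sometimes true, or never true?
Track d = LHS − RHS over the integers in [-1000, 1000]. Equality would need d = 0, but d changes sign only between consecutive integers, jumping over 0:
x = 1: LHS = 2·1³ - 2·1² + 2 = 2; 2 ≠ 3 — holds  (d = -1)
x = 2: LHS = 2·2³ - 2·2² + 2 = 10; 10 ≠ 3 — holds  (d = 7)
Away from these crossings d keeps a constant sign, and checking every integer in [-1000, 1000] confirms d ≠ 0 throughout. Hence the two sides are never equal, so the relation holds for every integer in [-1000, 1000].

No counterexample exists.

Answer: Always true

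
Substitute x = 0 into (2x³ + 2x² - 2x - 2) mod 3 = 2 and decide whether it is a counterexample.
Substitute x = 0 into the relation:
x = 0: LHS = (2·0³ + 2·0² - 2·0 - 2) mod 3 = (-2) mod 3 = 1; 1 = 2 — FAILS

Since the claim fails at x = 0, this value is a counterexample.

Answer: Yes, x = 0 is a counterexample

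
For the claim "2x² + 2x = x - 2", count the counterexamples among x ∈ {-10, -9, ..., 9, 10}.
Counterexamples in [-10, 10]: {-10, -9, -8, -7, -6, -5, -4, -3, -2, -1, 0, 1, 2, 3, 4, 5, 6, 7, 8, 9, 10}.

Counting them gives 21 values.

Answer: 21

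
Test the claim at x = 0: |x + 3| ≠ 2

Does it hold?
x = 0: LHS = |0 + 3| = |3| = 3; 3 ≠ 2 — holds

The relation is satisfied at x = 0.

Answer: Yes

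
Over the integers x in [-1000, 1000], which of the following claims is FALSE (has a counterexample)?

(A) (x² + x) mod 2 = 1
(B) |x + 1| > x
(A) x = 0: LHS = (0² + 0) mod 2 = 0 mod 2 = 0; 0 = 1 — FAILS

(B) Over all integers in [-1000, 1000], LHS − RHS is smallest at x = 0, where it equals 1:
x = 0: LHS = |0 + 1| = |1| = 1; 1 > 0 — holds
At the ends of the range:
x = -1000: LHS = |(-1000) + 1| = |-999| = 999; 999 > -1000 — holds
x = 1000: LHS = |1000 + 1| = |1001| = 1001; 1001 > 1000 — holds
Hence LHS − RHS is never zero or negative, i.e. LHS > RHS throughout, so the relation holds for every integer in [-1000, 1000].

Only (A) has a counterexample.

Answer: A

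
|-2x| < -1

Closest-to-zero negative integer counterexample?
Testing negative integers from -1 downward:
x = -1: LHS = |-2·(-1)| = |2| = 2; 2 < -1 — FAILS  ← closest negative counterexample to 0

Answer: x = -1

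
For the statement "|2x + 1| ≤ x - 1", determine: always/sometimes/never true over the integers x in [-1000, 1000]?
Over all integers in [-1000, 1000], LHS − RHS is smallest at x = 0, where it equals 2:
x = 0: LHS = |2·0 + 1| = |1| = 1, RHS = 0 - 1 = -1; 1 ≤ -1 — FAILS
At the ends of the range:
x = -1000: LHS = |2·(-1000) + 1| = |-1999| = 1999, RHS = (-1000) - 1 = -1001; 1999 ≤ -1001 — FAILS
x = 1000: LHS = |2·1000 + 1| = |2001| = 2001, RHS = 1000 - 1 = 999; 2001 ≤ 999 — FAILS
Hence LHS − RHS is never zero or negative, i.e. LHS > RHS throughout, so the claimed relation (≤) fails for every integer in [-1000, 1000].

No integer in the range satisfies it.

Answer: Never true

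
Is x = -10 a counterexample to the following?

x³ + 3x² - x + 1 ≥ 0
Substitute x = -10 into the relation:
x = -10: LHS = (-10)³ + 3·(-10)² - (-10) + 1 = -689; -689 ≥ 0 — FAILS

Since the claim fails at x = -10, this value is a counterexample.

Answer: Yes, x = -10 is a counterexample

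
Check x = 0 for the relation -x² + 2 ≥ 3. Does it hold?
x = 0: LHS = -0² + 2 = 2; 2 ≥ 3 — FAILS

The relation fails at x = 0, so x = 0 is a counterexample.

Answer: No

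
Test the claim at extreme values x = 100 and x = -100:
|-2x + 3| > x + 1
x = 100: LHS = |-2·100 + 3| = |-197| = 197, RHS = 100 + 1 = 101; 197 > 101 — holds
x = -100: LHS = |-2·(-100) + 3| = |203| = 203, RHS = (-100) + 1 = -99; 203 > -99 — holds

Answer: Yes, holds for both x = 100 and x = -100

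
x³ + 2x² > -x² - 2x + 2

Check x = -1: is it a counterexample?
Substitute x = -1 into the relation:
x = -1: LHS = (-1)³ + 2·(-1)² = 1, RHS = -(-1)² - 2·(-1) + 2 = 3; 1 > 3 — FAILS

Since the claim fails at x = -1, this value is a counterexample.

Answer: Yes, x = -1 is a counterexample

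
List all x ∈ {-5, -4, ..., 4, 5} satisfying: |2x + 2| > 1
Holds for: {-5, -4, -3, -2, 0, 1, 2, 3, 4, 5}
Fails for: {-1}

Answer: {-5, -4, -3, -2, 0, 1, 2, 3, 4, 5}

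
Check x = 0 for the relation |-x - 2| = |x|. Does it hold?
x = 0: LHS = |-0 - 2| = |-2| = 2, RHS = |0| = 0; 2 = 0 — FAILS

The relation fails at x = 0, so x = 0 is a counterexample.

Answer: No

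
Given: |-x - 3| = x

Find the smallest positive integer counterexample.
Testing positive integers:
x = 1: LHS = |-1 - 3| = |-4| = 4; 4 = 1 — FAILS  ← smallest positive counterexample

Answer: x = 1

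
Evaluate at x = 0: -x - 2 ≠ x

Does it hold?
x = 0: LHS = -0 - 2 = -2; -2 ≠ 0 — holds

The relation is satisfied at x = 0.

Answer: Yes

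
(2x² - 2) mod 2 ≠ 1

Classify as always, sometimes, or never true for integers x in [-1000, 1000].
For a polynomial with integer coefficients, its value mod 2 depends only on x mod 2, so it suffices to check one representative of each residue class, x = 0, 1:
x = 0: LHS = (2·0² - 2) mod 2 = (-2) mod 2 = 0; 0 ≠ 1 — holds
x = 1: LHS = (2·1² - 2) mod 2 = 0 mod 2 = 0; 0 ≠ 1 — holds
The relation holds in every residue class, so the relation holds for every integer in [-1000, 1000].

No counterexample exists.

Answer: Always true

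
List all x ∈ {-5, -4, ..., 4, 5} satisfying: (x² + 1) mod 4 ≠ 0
For a polynomial with integer coefficients, its value mod 4 depends only on x mod 4, so it suffices to check one representative of each residue class, x = 0, 1, 2, 3:
x = 0: LHS = (0² + 1) mod 4 = 1 mod 4 = 1; 1 ≠ 0 — holds
x = 1: LHS = (1² + 1) mod 4 = 2 mod 4 = 2; 2 ≠ 0 — holds
x = 2: LHS = (2² + 1) mod 4 = 5 mod 4 = 1; 1 ≠ 0 — holds
x = 3: LHS = (3² + 1) mod 4 = 10 mod 4 = 2; 2 ≠ 0 — holds
The relation holds in every residue class, so the relation holds for every integer in [-5, 5].

Answer: All integers in [-5, 5]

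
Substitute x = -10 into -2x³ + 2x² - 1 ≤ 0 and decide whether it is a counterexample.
Substitute x = -10 into the relation:
x = -10: LHS = -2·(-10)³ + 2·(-10)² - 1 = 2199; 2199 ≤ 0 — FAILS

Since the claim fails at x = -10, this value is a counterexample.

Answer: Yes, x = -10 is a counterexample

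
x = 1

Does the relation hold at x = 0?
x = 0: 0 = 1 — FAILS

The relation fails at x = 0, so x = 0 is a counterexample.

Answer: No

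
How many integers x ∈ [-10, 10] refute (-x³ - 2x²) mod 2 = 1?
Counterexamples in [-10, 10]: {-10, -8, -6, -4, -2, 0, 2, 4, 6, 8, 10}.

Counting them gives 11 values.

Answer: 11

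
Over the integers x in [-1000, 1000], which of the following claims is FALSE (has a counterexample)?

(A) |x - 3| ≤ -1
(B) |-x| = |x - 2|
(A) x = 0: LHS = |0 - 3| = |-3| = 3; 3 ≤ -1 — FAILS
(B) x = 0: LHS = |-0| = |0| = 0, RHS = |0 - 2| = |-2| = 2; 0 = 2 — FAILS

Answer: Both A and B are false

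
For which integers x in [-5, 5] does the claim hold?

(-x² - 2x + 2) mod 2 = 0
Holds for: {-4, -2, 0, 2, 4}
Fails for: {-5, -3, -1, 1, 3, 5}

Answer: {-4, -2, 0, 2, 4}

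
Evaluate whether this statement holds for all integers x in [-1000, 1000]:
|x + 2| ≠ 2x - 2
The claim fails at x = 4:
x = 4: LHS = |4 + 2| = |6| = 6, RHS = 2·4 - 2 = 6; 6 ≠ 6 — FAILS

Because a single integer refutes it, the statement is false.

Answer: False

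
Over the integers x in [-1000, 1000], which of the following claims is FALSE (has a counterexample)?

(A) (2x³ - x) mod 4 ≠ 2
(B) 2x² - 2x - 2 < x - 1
(A) x = 2: LHS = (2·2³ - 2) mod 4 = 14 mod 4 = 2; 2 ≠ 2 — FAILS
(B) x = -1: LHS = 2·(-1)² - 2·(-1) - 2 = 2, RHS = (-1) - 1 = -2; 2 < -2 — FAILS

Answer: Both A and B are false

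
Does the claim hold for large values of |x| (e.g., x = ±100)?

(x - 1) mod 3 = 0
x = 100: LHS = (100 - 1) mod 3 = 99 mod 3 = 0; 0 = 0 — holds
x = -100: LHS = ((-100) - 1) mod 3 = (-101) mod 3 = 1; 1 = 0 — FAILS

Answer: Partially: holds for x = 100, fails for x = -100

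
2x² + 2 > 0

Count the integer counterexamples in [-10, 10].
Over all integers in [-10, 10], LHS − RHS is smallest at x = 0, where it equals 2:
x = 0: LHS = 2·0² + 2 = 2; 2 > 0 — holds
At the ends of the range:
x = -10: LHS = 2·(-10)² + 2 = 202; 202 > 0 — holds
x = 10: LHS = 2·10² + 2 = 202; 202 > 0 — holds
Hence LHS − RHS is never zero or negative, i.e. LHS > RHS throughout, so the relation holds for every integer in [-10, 10].

No counterexample appears in that range.

Answer: 0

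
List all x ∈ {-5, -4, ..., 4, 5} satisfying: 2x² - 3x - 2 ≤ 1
Holds for: {0, 1, 2}
Fails for: {-5, -4, -3, -2, -1, 3, 4, 5}

Answer: {0, 1, 2}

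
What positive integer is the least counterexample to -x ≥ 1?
Testing positive integers:
x = 1: -1 ≥ 1 — FAILS  ← smallest positive counterexample

Answer: x = 1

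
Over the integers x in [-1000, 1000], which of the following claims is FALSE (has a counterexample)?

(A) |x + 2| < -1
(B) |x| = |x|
(A) x = 0: LHS = |0 + 2| = |2| = 2; 2 < -1 — FAILS

(B) LHS − RHS = 0 at every integer in [-1000, 1000]; the two sides always agree. For instance:
x = -1000: LHS = |-1000| = 1000, RHS = |-1000| = 1000; 1000 = 1000 — holds
x = 0: LHS = |0| = 0, RHS = |0| = 0; 0 = 0 — holds
x = 1000: LHS = |1000| = 1000, RHS = |1000| = 1000; 1000 = 1000 — holds
The sides are never unequal, so the relation holds for every integer in [-1000, 1000].

Only (A) has a counterexample.

Answer: A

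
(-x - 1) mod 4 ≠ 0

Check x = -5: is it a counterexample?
Substitute x = -5 into the relation:
x = -5: LHS = (-(-5) - 1) mod 4 = 4 mod 4 = 0; 0 ≠ 0 — FAILS

Since the claim fails at x = -5, this value is a counterexample.

Answer: Yes, x = -5 is a counterexample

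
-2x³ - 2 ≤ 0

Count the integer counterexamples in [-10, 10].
Counterexamples in [-10, 10]: {-10, -9, -8, -7, -6, -5, -4, -3, -2}.

Counting them gives 9 values.

Answer: 9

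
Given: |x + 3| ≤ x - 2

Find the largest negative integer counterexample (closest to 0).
Testing negative integers from -1 downward:
x = -1: LHS = |(-1) + 3| = |2| = 2, RHS = (-1) - 2 = -3; 2 ≤ -3 — FAILS  ← closest negative counterexample to 0

Answer: x = -1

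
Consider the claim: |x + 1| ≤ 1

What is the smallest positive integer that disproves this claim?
Testing positive integers:
x = 1: LHS = |1 + 1| = |2| = 2; 2 ≤ 1 — FAILS  ← smallest positive counterexample

Answer: x = 1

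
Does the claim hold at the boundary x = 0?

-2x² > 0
x = 0: LHS = -2·0² = 0; 0 > 0 — FAILS

The relation fails at x = 0, so x = 0 is a counterexample.

Answer: No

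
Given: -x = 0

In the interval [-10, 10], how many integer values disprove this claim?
Counterexamples in [-10, 10]: {-10, -9, -8, -7, -6, -5, -4, -3, -2, -1, 1, 2, 3, 4, 5, 6, 7, 8, 9, 10}.

Counting them gives 20 values.

Answer: 20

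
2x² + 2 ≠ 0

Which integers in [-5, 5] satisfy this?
Over all integers in [-5, 5], LHS − RHS is always positive; it is smallest at x = 0, where it equals 2:
x = 0: LHS = 2·0² + 2 = 2; 2 ≠ 0 — holds
At the ends of the range:
x = -5: LHS = 2·(-5)² + 2 = 52; 52 ≠ 0 — holds
x = 5: LHS = 2·5² + 2 = 52; 52 ≠ 0 — holds
Hence LHS − RHS is never 0, i.e. the two sides are never equal, so the relation holds for every integer in [-5, 5].

Answer: All integers in [-5, 5]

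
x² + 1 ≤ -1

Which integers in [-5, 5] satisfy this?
Over all integers in [-5, 5], LHS − RHS is smallest at x = 0, where it equals 2:
x = 0: LHS = 0² + 1 = 1; 1 ≤ -1 — FAILS
At the ends of the range:
x = -5: LHS = (-5)² + 1 = 26; 26 ≤ -1 — FAILS
x = 5: LHS = 5² + 1 = 26; 26 ≤ -1 — FAILS
Hence LHS − RHS is never zero or negative, i.e. LHS > RHS throughout, so the claimed relation (≤) fails for every integer in [-5, 5].

Answer: None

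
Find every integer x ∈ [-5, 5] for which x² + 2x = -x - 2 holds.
Holds for: {-2, -1}
Fails for: {-5, -4, -3, 0, 1, 2, 3, 4, 5}

Answer: {-2, -1}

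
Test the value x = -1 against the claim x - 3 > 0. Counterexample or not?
Substitute x = -1 into the relation:
x = -1: LHS = (-1) - 3 = -4; -4 > 0 — FAILS

Since the claim fails at x = -1, this value is a counterexample.

Answer: Yes, x = -1 is a counterexample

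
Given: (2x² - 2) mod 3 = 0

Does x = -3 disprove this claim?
Substitute x = -3 into the relation:
x = -3: LHS = (2·(-3)² - 2) mod 3 = 16 mod 3 = 1; 1 = 0 — FAILS

Since the claim fails at x = -3, this value is a counterexample.

Answer: Yes, x = -3 is a counterexample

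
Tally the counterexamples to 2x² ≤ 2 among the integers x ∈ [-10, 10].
Counterexamples in [-10, 10]: {-10, -9, -8, -7, -6, -5, -4, -3, -2, 2, 3, 4, 5, 6, 7, 8, 9, 10}.

Counting them gives 18 values.

Answer: 18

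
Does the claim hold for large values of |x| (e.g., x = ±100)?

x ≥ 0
x = 100: 100 ≥ 0 — holds
x = -100: -100 ≥ 0 — FAILS

Answer: Partially: holds for x = 100, fails for x = -100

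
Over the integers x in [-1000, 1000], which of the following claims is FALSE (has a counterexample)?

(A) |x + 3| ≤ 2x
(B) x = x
(A) x = 0: LHS = |0 + 3| = |3| = 3, RHS = 2·0 = 0; 3 ≤ 0 — FAILS

(B) LHS − RHS = 0 at every integer in [-1000, 1000]; the two sides always agree. For instance:
x = -1000: -1000 = -1000 — holds
x = 0: 0 = 0 — holds
x = 1000: 1000 = 1000 — holds
The sides are never unequal, so the relation holds for every integer in [-1000, 1000].

Only (A) has a counterexample.

Answer: A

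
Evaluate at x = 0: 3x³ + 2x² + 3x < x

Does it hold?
x = 0: LHS = 3·0³ + 2·0² + 3·0 = 0; 0 < 0 — FAILS

The relation fails at x = 0, so x = 0 is a counterexample.

Answer: No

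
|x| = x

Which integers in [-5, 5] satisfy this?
Holds for: {0, 1, 2, 3, 4, 5}
Fails for: {-5, -4, -3, -2, -1}

Answer: {0, 1, 2, 3, 4, 5}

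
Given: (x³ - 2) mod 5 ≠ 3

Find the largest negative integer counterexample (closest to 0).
Testing negative integers from -1 downward:
x = -1: LHS = ((-1)³ - 2) mod 5 = (-3) mod 5 = 2; 2 ≠ 3 — holds
x = -2: LHS = ((-2)³ - 2) mod 5 = (-10) mod 5 = 0; 0 ≠ 3 — holds
x = -3: LHS = ((-3)³ - 2) mod 5 = (-29) mod 5 = 1; 1 ≠ 3 — holds
x = -4: LHS = ((-4)³ - 2) mod 5 = (-66) mod 5 = 4; 4 ≠ 3 — holds
x = -5: LHS = ((-5)³ - 2) mod 5 = (-127) mod 5 = 3; 3 ≠ 3 — FAILS  ← closest negative counterexample to 0

Answer: x = -5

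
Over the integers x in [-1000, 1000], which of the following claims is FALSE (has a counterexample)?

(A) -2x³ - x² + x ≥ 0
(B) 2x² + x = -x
(A) x = 1: LHS = -2·1³ - 1² + 1 = -2; -2 ≥ 0 — FAILS
(B) x = 1: LHS = 2·1² + 1 = 3; 3 = -1 — FAILS

Answer: Both A and B are false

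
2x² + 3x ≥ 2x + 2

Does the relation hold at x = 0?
x = 0: LHS = 2·0² + 3·0 = 0, RHS = 2·0 + 2 = 2; 0 ≥ 2 — FAILS

The relation fails at x = 0, so x = 0 is a counterexample.

Answer: No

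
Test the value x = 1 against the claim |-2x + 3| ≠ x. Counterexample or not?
Substitute x = 1 into the relation:
x = 1: LHS = |-2·1 + 3| = |1| = 1; 1 ≠ 1 — FAILS

Since the claim fails at x = 1, this value is a counterexample.

Answer: Yes, x = 1 is a counterexample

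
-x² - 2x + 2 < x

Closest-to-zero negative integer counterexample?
Testing negative integers from -1 downward:
x = -1: LHS = -(-1)² - 2·(-1) + 2 = 3; 3 < -1 — FAILS  ← closest negative counterexample to 0

Answer: x = -1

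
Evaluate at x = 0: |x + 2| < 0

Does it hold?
x = 0: LHS = |0 + 2| = |2| = 2; 2 < 0 — FAILS

The relation fails at x = 0, so x = 0 is a counterexample.

Answer: No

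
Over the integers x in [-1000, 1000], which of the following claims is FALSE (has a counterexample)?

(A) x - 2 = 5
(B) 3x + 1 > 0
(A) x = 0: LHS = 0 - 2 = -2; -2 = 5 — FAILS
(B) x = -1: LHS = 3·(-1) + 1 = -2; -2 > 0 — FAILS

Answer: Both A and B are false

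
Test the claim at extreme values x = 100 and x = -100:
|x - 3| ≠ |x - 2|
x = 100: LHS = |100 - 3| = |97| = 97, RHS = |100 - 2| = |98| = 98; 97 ≠ 98 — holds
x = -100: LHS = |(-100) - 3| = |-103| = 103, RHS = |(-100) - 2| = |-102| = 102; 103 ≠ 102 — holds

Answer: Yes, holds for both x = 100 and x = -100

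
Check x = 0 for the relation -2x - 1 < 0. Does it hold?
x = 0: LHS = -2·0 - 1 = -1; -1 < 0 — holds

The relation is satisfied at x = 0.

Answer: Yes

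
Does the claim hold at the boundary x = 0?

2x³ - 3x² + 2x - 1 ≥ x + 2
x = 0: LHS = 2·0³ - 3·0² + 2·0 - 1 = -1, RHS = 0 + 2 = 2; -1 ≥ 2 — FAILS

The relation fails at x = 0, so x = 0 is a counterexample.

Answer: No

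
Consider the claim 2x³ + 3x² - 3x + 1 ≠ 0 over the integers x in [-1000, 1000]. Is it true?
Track d = LHS − RHS over the integers in [-1000, 1000]. Equality would need d = 0, but d changes sign only between consecutive integers, jumping over 0:
x = -3: LHS = 2·(-3)³ + 3·(-3)² - 3·(-3) + 1 = -17; -17 ≠ 0 — holds  (d = -17)
x = -2: LHS = 2·(-2)³ + 3·(-2)² - 3·(-2) + 1 = 3; 3 ≠ 0 — holds  (d = 3)
Away from these crossings d keeps a constant sign, and checking every integer in [-1000, 1000] confirms d ≠ 0 throughout. Hence the two sides are never equal, so the relation holds for every integer in [-1000, 1000].

No counterexample exists.

Answer: True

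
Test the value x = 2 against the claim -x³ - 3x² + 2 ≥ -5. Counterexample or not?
Substitute x = 2 into the relation:
x = 2: LHS = -2³ - 3·2² + 2 = -18; -18 ≥ -5 — FAILS

Since the claim fails at x = 2, this value is a counterexample.

Answer: Yes, x = 2 is a counterexample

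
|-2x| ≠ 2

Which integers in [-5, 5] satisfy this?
Holds for: {-5, -4, -3, -2, 0, 2, 3, 4, 5}
Fails for: {-1, 1}

Answer: {-5, -4, -3, -2, 0, 2, 3, 4, 5}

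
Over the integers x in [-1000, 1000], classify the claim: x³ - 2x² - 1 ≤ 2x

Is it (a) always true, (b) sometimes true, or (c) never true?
Holds at x = 0: LHS = 0³ - 2·0² - 1 = -1, RHS = 2·0 = 0; -1 ≤ 0 — holds
Fails at x = 3: LHS = 3³ - 2·3² - 1 = 8, RHS = 2·3 = 6; 8 ≤ 6 — FAILS
It is satisfied by some integers in the range but not all.

Answer: Sometimes true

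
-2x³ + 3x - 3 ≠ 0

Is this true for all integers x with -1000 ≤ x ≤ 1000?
Track d = LHS − RHS over the integers in [-1000, 1000]. Equality would need d = 0, but d changes sign only between consecutive integers, jumping over 0:
x = -2: LHS = -2·(-2)³ + 3·(-2) - 3 = 7; 7 ≠ 0 — holds  (d = 7)
x = -1: LHS = -2·(-1)³ + 3·(-1) - 3 = -4; -4 ≠ 0 — holds  (d = -4)
Away from these crossings d keeps a constant sign, and checking every integer in [-1000, 1000] confirms d ≠ 0 throughout. Hence the two sides are never equal, so the relation holds for every integer in [-1000, 1000].

No counterexample exists.

Answer: True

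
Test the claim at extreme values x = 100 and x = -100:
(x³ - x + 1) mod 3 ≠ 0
x = 100: LHS = (100³ - 100 + 1) mod 3 = 999901 mod 3 = 1; 1 ≠ 0 — holds
x = -100: LHS = ((-100)³ - (-100) + 1) mod 3 = (-999899) mod 3 = 1; 1 ≠ 0 — holds

Answer: Yes, holds for both x = 100 and x = -100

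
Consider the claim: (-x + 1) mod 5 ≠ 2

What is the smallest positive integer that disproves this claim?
Testing positive integers:
x = 1: LHS = (-1 + 1) mod 5 = 0 mod 5 = 0; 0 ≠ 2 — holds
x = 2: LHS = (-2 + 1) mod 5 = (-1) mod 5 = 4; 4 ≠ 2 — holds
x = 3: LHS = (-3 + 1) mod 5 = (-2) mod 5 = 3; 3 ≠ 2 — holds
x = 4: LHS = (-4 + 1) mod 5 = (-3) mod 5 = 2; 2 ≠ 2 — FAILS  ← smallest positive counterexample

Answer: x = 4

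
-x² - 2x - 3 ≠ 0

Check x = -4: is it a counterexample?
Substitute x = -4 into the relation:
x = -4: LHS = -(-4)² - 2·(-4) - 3 = -11; -11 ≠ 0 — holds

The relation holds at x = -4, so it is not a counterexample.

Answer: No, x = -4 is not a counterexample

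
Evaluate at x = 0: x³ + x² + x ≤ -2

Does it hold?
x = 0: LHS = 0³ + 0² + 0 = 0; 0 ≤ -2 — FAILS

The relation fails at x = 0, so x = 0 is a counterexample.

Answer: No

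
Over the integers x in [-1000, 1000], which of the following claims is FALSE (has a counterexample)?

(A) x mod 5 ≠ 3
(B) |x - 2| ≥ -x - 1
(A) x = -2: LHS = (-2) mod 5 = 3; 3 ≠ 3 — FAILS

(B) Over all integers in [-1000, 1000], LHS − RHS is smallest at x = 0, where it equals 3:
x = 0: LHS = |0 - 2| = |-2| = 2, RHS = -0 - 1 = -1; 2 ≥ -1 — holds
At the ends of the range:
x = -1000: LHS = |(-1000) - 2| = |-1002| = 1002, RHS = -(-1000) - 1 = 999; 1002 ≥ 999 — holds
x = 1000: LHS = |1000 - 2| = |998| = 998, RHS = -1000 - 1 = -1001; 998 ≥ -1001 — holds
Hence LHS − RHS is never negative, i.e. LHS ≥ RHS throughout, so the relation holds for every integer in [-1000, 1000].

Only (A) has a counterexample.

Answer: A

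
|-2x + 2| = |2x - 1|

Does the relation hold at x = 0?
x = 0: LHS = |-2·0 + 2| = |2| = 2, RHS = |2·0 - 1| = |-1| = 1; 2 = 1 — FAILS

The relation fails at x = 0, so x = 0 is a counterexample.

Answer: No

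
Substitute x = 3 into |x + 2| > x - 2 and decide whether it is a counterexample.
Substitute x = 3 into the relation:
x = 3: LHS = |3 + 2| = |5| = 5, RHS = 3 - 2 = 1; 5 > 1 — holds

The relation holds at x = 3, so it is not a counterexample.

Answer: No, x = 3 is not a counterexample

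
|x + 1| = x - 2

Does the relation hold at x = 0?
x = 0: LHS = |0 + 1| = |1| = 1, RHS = 0 - 2 = -2; 1 = -2 — FAILS

The relation fails at x = 0, so x = 0 is a counterexample.

Answer: No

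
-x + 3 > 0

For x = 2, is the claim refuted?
Substitute x = 2 into the relation:
x = 2: LHS = -2 + 3 = 1; 1 > 0 — holds

The claim holds here, so x = 2 is not a counterexample. (A counterexample exists elsewhere, e.g. x = 3.)

Answer: No, x = 2 is not a counterexample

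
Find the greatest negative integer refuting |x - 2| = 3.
Testing negative integers from -1 downward:
x = -1: LHS = |(-1) - 2| = |-3| = 3; 3 = 3 — holds
x = -2: LHS = |(-2) - 2| = |-4| = 4; 4 = 3 — FAILS  ← closest negative counterexample to 0

Answer: x = -2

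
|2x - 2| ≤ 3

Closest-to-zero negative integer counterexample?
Testing negative integers from -1 downward:
x = -1: LHS = |2·(-1) - 2| = |-4| = 4; 4 ≤ 3 — FAILS  ← closest negative counterexample to 0

Answer: x = -1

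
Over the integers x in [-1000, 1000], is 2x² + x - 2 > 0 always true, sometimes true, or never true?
Holds at x = 1: LHS = 2·1² + 1 - 2 = 1; 1 > 0 — holds
Fails at x = 0: LHS = 2·0² + 0 - 2 = -2; -2 > 0 — FAILS
It is satisfied by some integers in the range but not all.

Answer: Sometimes true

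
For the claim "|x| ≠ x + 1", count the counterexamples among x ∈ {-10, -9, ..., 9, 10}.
Track d = LHS − RHS over the integers in [-10, 10]. Equality would need d = 0, but d changes sign only between consecutive integers, jumping over 0:
x = -1: LHS = |-1| = 1, RHS = (-1) + 1 = 0; 1 ≠ 0 — holds  (d = 1)
x = 0: LHS = |0| = 0, RHS = 0 + 1 = 1; 0 ≠ 1 — holds  (d = -1)
Away from these crossings d keeps a constant sign, and checking every integer in [-10, 10] confirms d ≠ 0 throughout. Hence the two sides are never equal, so the relation holds for every integer in [-10, 10].

No counterexample appears in that range.

Answer: 0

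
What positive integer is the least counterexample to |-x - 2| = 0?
Testing positive integers:
x = 1: LHS = |-1 - 2| = |-3| = 3; 3 = 0 — FAILS  ← smallest positive counterexample

Answer: x = 1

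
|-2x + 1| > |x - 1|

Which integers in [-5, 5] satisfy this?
Holds for: {-5, -4, -3, -2, -1, 1, 2, 3, 4, 5}
Fails for: {0}

Answer: {-5, -4, -3, -2, -1, 1, 2, 3, 4, 5}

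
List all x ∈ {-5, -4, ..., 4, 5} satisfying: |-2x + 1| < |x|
Over all integers in [-5, 5], LHS − RHS is smallest at x = 1, where it equals 0:
x = 1: LHS = |-2·1 + 1| = |-1| = 1, RHS = |1| = 1; 1 < 1 — FAILS
At the ends of the range:
x = -5: LHS = |-2·(-5) + 1| = |11| = 11, RHS = |-5| = 5; 11 < 5 — FAILS
x = 5: LHS = |-2·5 + 1| = |-9| = 9, RHS = |5| = 5; 9 < 5 — FAILS
Hence LHS − RHS is never negative, i.e. LHS ≥ RHS throughout, so the claimed relation (<) fails for every integer in [-5, 5].

Answer: None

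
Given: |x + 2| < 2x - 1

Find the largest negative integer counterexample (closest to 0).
Testing negative integers from -1 downward:
x = -1: LHS = |(-1) + 2| = |1| = 1, RHS = 2·(-1) - 1 = -3; 1 < -3 — FAILS  ← closest negative counterexample to 0

Answer: x = -1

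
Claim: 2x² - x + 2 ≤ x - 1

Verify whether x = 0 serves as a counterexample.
Substitute x = 0 into the relation:
x = 0: LHS = 2·0² - 0 + 2 = 2, RHS = 0 - 1 = -1; 2 ≤ -1 — FAILS

Since the claim fails at x = 0, this value is a counterexample.

Answer: Yes, x = 0 is a counterexample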